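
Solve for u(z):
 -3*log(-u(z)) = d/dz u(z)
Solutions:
 -li(-u(z)) = C1 - 3*z


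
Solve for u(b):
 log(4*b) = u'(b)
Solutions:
 u(b) = C1 + b*log(b) - b + b*log(4)


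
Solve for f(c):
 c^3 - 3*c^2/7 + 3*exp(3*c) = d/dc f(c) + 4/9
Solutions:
 f(c) = C1 + c^4/4 - c^3/7 - 4*c/9 + exp(3*c)


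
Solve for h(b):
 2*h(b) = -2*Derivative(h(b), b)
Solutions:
 h(b) = C1*exp(-b)


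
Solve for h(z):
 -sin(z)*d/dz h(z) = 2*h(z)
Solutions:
 h(z) = C1*(cos(z) + 1)/(cos(z) - 1)


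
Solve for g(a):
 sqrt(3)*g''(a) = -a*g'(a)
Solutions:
 g(a) = C1 + C2*erf(sqrt(2)*3^(3/4)*a/6)


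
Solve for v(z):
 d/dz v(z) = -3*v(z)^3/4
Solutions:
 v(z) = -sqrt(2)*sqrt(-1/(C1 - 3*z))
 v(z) = sqrt(2)*sqrt(-1/(C1 - 3*z))


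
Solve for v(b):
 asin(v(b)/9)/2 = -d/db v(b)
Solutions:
 Integral(1/asin(_y/9), (_y, v(b))) = C1 - b/2


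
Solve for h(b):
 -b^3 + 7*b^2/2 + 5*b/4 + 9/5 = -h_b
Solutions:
 h(b) = C1 + b^4/4 - 7*b^3/6 - 5*b^2/8 - 9*b/5


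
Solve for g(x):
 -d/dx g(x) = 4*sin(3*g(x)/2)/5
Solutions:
 4*x/5 + log(cos(3*g(x)/2) - 1)/3 - log(cos(3*g(x)/2) + 1)/3 = C1


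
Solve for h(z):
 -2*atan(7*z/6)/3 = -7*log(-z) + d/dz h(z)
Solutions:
 h(z) = C1 + 7*z*log(-z) - 2*z*atan(7*z/6)/3 - 7*z + 2*log(49*z^2 + 36)/7


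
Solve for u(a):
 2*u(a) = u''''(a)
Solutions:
 u(a) = C1*exp(-2^(1/4)*a) + C2*exp(2^(1/4)*a) + C3*sin(2^(1/4)*a) + C4*cos(2^(1/4)*a)


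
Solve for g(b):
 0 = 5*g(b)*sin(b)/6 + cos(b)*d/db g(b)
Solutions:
 g(b) = C1*cos(b)^(5/6)


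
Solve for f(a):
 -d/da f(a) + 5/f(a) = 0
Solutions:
 f(a) = -sqrt(C1 + 10*a)
 f(a) = sqrt(C1 + 10*a)


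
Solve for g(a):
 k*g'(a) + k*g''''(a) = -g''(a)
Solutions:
 g(a) = C1 + C2*exp(2^(1/3)*a*(6^(1/3)*(sqrt(3)*sqrt(27 + 4/k^3) + 9)^(1/3)/12 - 2^(1/3)*3^(5/6)*I*(sqrt(3)*sqrt(27 + 4/k^3) + 9)^(1/3)/12 + 2/(k*(-3^(1/3) + 3^(5/6)*I)*(sqrt(3)*sqrt(27 + 4/k^3) + 9)^(1/3)))) + C3*exp(2^(1/3)*a*(6^(1/3)*(sqrt(3)*sqrt(27 + 4/k^3) + 9)^(1/3)/12 + 2^(1/3)*3^(5/6)*I*(sqrt(3)*sqrt(27 + 4/k^3) + 9)^(1/3)/12 - 2/(k*(3^(1/3) + 3^(5/6)*I)*(sqrt(3)*sqrt(27 + 4/k^3) + 9)^(1/3)))) + C4*exp(6^(1/3)*a*(-2^(1/3)*(sqrt(3)*sqrt(27 + 4/k^3) + 9)^(1/3) + 2*3^(1/3)/(k*(sqrt(3)*sqrt(27 + 4/k^3) + 9)^(1/3)))/6)


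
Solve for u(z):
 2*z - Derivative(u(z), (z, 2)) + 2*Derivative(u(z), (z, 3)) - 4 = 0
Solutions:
 u(z) = C1 + C2*z + C3*exp(z/2) + z^3/3


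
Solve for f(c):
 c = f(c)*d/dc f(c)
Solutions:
 f(c) = -sqrt(C1 + c^2)
 f(c) = sqrt(C1 + c^2)


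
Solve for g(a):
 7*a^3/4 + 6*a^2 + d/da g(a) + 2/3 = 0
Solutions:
 g(a) = C1 - 7*a^4/16 - 2*a^3 - 2*a/3


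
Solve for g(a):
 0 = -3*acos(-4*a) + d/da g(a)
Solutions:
 g(a) = C1 + 3*a*acos(-4*a) + 3*sqrt(1 - 16*a^2)/4


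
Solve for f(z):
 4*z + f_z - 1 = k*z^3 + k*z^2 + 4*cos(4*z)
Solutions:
 f(z) = C1 + k*z^4/4 + k*z^3/3 - 2*z^2 + z + sin(4*z)


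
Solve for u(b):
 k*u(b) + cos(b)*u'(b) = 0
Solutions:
 u(b) = C1*exp(k*(log(sin(b) - 1) - log(sin(b) + 1))/2)


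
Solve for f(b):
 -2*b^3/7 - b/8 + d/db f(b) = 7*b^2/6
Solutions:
 f(b) = C1 + b^4/14 + 7*b^3/18 + b^2/16


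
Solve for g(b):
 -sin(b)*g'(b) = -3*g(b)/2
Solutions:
 g(b) = C1*(cos(b) - 1)^(3/4)/(cos(b) + 1)^(3/4)


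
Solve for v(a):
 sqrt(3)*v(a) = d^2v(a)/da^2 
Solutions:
 v(a) = C1*exp(-3^(1/4)*a) + C2*exp(3^(1/4)*a)


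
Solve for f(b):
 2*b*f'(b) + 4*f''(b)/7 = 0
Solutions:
 f(b) = C1 + C2*erf(sqrt(7)*b/2)


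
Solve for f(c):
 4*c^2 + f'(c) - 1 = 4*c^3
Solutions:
 f(c) = C1 + c^4 - 4*c^3/3 + c


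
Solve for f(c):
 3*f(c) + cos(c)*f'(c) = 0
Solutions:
 f(c) = C1*(sin(c) - 1)^(3/2)/(sin(c) + 1)^(3/2)


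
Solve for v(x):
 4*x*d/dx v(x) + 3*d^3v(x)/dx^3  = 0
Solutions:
 v(x) = C1 + Integral(C2*airyai(-6^(2/3)*x/3) + C3*airybi(-6^(2/3)*x/3), x)


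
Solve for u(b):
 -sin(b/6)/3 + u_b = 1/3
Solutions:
 u(b) = C1 + b/3 - 2*cos(b/6)


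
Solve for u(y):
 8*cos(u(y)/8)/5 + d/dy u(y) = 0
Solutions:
 8*y/5 - 4*log(sin(u(y)/8) - 1) + 4*log(sin(u(y)/8) + 1) = C1


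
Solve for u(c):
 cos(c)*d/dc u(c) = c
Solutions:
 u(c) = C1 + Integral(c/cos(c), c)


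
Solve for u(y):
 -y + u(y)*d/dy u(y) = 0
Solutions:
 u(y) = -sqrt(C1 + y^2)
 u(y) = sqrt(C1 + y^2)


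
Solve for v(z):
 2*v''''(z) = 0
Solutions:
 v(z) = C1 + C2*z + C3*z^2 + C4*z^3


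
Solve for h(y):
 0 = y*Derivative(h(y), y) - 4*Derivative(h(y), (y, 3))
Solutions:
 h(y) = C1 + Integral(C2*airyai(2^(1/3)*y/2) + C3*airybi(2^(1/3)*y/2), y)


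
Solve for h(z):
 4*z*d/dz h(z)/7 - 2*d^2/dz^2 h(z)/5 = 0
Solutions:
 h(z) = C1 + C2*erfi(sqrt(35)*z/7)


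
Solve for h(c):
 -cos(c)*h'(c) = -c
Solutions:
 h(c) = C1 + Integral(c/cos(c), c)


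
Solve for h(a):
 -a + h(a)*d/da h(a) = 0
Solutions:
 h(a) = -sqrt(C1 + a^2)
 h(a) = sqrt(C1 + a^2)


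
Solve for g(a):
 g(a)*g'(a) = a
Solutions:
 g(a) = -sqrt(C1 + a^2)
 g(a) = sqrt(C1 + a^2)


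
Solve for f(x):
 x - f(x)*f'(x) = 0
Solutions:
 f(x) = -sqrt(C1 + x^2)
 f(x) = sqrt(C1 + x^2)


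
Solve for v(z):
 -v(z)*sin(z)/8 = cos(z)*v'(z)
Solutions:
 v(z) = C1*cos(z)^(1/8)


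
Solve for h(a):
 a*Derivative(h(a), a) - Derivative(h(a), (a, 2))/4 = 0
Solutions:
 h(a) = C1 + C2*erfi(sqrt(2)*a)


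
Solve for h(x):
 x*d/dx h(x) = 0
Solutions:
 h(x) = C1


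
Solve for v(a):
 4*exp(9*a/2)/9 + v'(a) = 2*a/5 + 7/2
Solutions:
 v(a) = C1 + a^2/5 + 7*a/2 - 8*exp(9*a/2)/81


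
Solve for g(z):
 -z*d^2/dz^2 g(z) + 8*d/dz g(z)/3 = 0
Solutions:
 g(z) = C1 + C2*z^(11/3)


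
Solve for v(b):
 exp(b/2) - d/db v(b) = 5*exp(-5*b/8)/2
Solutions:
 v(b) = C1 + 2*exp(b/2) + 4*exp(-5*b/8)


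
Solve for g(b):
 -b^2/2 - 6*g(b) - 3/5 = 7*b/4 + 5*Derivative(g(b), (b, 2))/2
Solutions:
 g(b) = C1*sin(2*sqrt(15)*b/5) + C2*cos(2*sqrt(15)*b/5) - b^2/12 - 7*b/24 - 11/360


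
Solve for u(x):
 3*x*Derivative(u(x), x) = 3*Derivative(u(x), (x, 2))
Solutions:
 u(x) = C1 + C2*erfi(sqrt(2)*x/2)


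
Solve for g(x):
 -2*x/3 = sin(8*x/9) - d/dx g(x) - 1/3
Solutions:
 g(x) = C1 + x^2/3 - x/3 - 9*cos(8*x/9)/8


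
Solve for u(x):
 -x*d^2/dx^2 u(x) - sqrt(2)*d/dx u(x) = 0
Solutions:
 u(x) = C1 + C2*x^(1 - sqrt(2))


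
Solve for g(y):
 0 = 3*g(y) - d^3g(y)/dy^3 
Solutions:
 g(y) = C3*exp(3^(1/3)*y) + (C1*sin(3^(5/6)*y/2) + C2*cos(3^(5/6)*y/2))*exp(-3^(1/3)*y/2)


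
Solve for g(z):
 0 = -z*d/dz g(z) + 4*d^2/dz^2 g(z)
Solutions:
 g(z) = C1 + C2*erfi(sqrt(2)*z/4)


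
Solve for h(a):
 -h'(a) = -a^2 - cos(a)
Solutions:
 h(a) = C1 + a^3/3 + sin(a)


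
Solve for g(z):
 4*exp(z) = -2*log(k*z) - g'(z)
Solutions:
 g(z) = C1 - 2*z*log(k*z) + 2*z - 4*exp(z)


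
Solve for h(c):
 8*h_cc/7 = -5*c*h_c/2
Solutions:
 h(c) = C1 + C2*erf(sqrt(70)*c/8)


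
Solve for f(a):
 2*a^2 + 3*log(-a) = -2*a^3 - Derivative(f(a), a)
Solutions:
 f(a) = C1 - a^4/2 - 2*a^3/3 - 3*a*log(-a) + 3*a


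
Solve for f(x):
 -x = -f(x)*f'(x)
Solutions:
 f(x) = -sqrt(C1 + x^2)
 f(x) = sqrt(C1 + x^2)


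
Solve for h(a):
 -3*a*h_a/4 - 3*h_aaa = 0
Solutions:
 h(a) = C1 + Integral(C2*airyai(-2^(1/3)*a/2) + C3*airybi(-2^(1/3)*a/2), a)


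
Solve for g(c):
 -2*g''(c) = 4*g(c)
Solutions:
 g(c) = C1*sin(sqrt(2)*c) + C2*cos(sqrt(2)*c)


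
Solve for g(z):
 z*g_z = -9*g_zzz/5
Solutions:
 g(z) = C1 + Integral(C2*airyai(-15^(1/3)*z/3) + C3*airybi(-15^(1/3)*z/3), z)


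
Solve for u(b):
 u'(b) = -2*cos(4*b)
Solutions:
 u(b) = C1 - sin(4*b)/2


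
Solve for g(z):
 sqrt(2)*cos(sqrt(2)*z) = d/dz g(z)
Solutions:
 g(z) = C1 + sin(sqrt(2)*z)


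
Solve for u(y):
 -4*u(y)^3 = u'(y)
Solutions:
 u(y) = -sqrt(2)*sqrt(-1/(C1 - 4*y))/2
 u(y) = sqrt(2)*sqrt(-1/(C1 - 4*y))/2


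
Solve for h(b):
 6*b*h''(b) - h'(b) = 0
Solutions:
 h(b) = C1 + C2*b^(7/6)


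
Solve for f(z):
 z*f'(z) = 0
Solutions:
 f(z) = C1


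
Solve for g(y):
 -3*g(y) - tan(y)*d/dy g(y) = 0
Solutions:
 g(y) = C1/sin(y)^3


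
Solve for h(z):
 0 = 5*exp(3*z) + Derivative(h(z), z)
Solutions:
 h(z) = C1 - 5*exp(3*z)/3


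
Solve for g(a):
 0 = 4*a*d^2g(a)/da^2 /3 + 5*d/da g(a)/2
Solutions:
 g(a) = C1 + C2/a^(7/8)


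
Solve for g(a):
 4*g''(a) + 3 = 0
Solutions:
 g(a) = C1 + C2*a - 3*a^2/8


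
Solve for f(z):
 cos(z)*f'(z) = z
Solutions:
 f(z) = C1 + Integral(z/cos(z), z)


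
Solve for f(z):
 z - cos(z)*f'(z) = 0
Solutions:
 f(z) = C1 + Integral(z/cos(z), z)


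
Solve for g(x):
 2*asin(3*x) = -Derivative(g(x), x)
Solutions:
 g(x) = C1 - 2*x*asin(3*x) - 2*sqrt(1 - 9*x^2)/3


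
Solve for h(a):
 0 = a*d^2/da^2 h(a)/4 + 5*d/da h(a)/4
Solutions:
 h(a) = C1 + C2/a^4


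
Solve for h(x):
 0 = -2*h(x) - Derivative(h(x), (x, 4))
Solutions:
 h(x) = (C1*sin(2^(3/4)*x/2) + C2*cos(2^(3/4)*x/2))*exp(-2^(3/4)*x/2) + (C3*sin(2^(3/4)*x/2) + C4*cos(2^(3/4)*x/2))*exp(2^(3/4)*x/2)


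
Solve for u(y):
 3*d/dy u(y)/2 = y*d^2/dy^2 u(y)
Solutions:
 u(y) = C1 + C2*y^(5/2)


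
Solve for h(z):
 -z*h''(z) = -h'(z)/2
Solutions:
 h(z) = C1 + C2*z^(3/2)


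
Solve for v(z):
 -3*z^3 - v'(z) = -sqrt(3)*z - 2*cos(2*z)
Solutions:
 v(z) = C1 - 3*z^4/4 + sqrt(3)*z^2/2 + sin(2*z)


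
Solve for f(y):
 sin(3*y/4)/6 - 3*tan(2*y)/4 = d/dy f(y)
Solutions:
 f(y) = C1 + 3*log(cos(2*y))/8 - 2*cos(3*y/4)/9


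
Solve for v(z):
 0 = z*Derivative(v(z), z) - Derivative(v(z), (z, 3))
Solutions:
 v(z) = C1 + Integral(C2*airyai(z) + C3*airybi(z), z)


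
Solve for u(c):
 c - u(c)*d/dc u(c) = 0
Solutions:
 u(c) = -sqrt(C1 + c^2)
 u(c) = sqrt(C1 + c^2)


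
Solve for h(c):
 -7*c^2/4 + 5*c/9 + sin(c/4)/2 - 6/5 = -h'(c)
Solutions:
 h(c) = C1 + 7*c^3/12 - 5*c^2/18 + 6*c/5 + 2*cos(c/4)


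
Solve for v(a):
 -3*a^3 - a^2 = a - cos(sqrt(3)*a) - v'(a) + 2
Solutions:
 v(a) = C1 + 3*a^4/4 + a^3/3 + a^2/2 + 2*a - sqrt(3)*sin(sqrt(3)*a)/3


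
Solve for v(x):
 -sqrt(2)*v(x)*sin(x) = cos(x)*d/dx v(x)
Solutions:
 v(x) = C1*cos(x)^(sqrt(2))


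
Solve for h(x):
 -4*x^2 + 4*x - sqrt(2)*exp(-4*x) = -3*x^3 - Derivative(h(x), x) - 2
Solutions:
 h(x) = C1 - 3*x^4/4 + 4*x^3/3 - 2*x^2 - 2*x - sqrt(2)*exp(-4*x)/4


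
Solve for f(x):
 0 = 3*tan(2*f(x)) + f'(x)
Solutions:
 f(x) = -asin(C1*exp(-6*x))/2 + pi/2
 f(x) = asin(C1*exp(-6*x))/2


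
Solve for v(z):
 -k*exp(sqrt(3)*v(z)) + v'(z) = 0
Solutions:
 v(z) = sqrt(3)*(2*log(-1/(C1 + k*z)) - log(3))/6


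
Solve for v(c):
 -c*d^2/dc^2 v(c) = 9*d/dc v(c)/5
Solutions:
 v(c) = C1 + C2/c^(4/5)


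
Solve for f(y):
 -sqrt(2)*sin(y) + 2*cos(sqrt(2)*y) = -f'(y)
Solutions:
 f(y) = C1 - sqrt(2)*sin(sqrt(2)*y) - sqrt(2)*cos(y)


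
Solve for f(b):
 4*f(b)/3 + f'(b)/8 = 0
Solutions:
 f(b) = C1*exp(-32*b/3)


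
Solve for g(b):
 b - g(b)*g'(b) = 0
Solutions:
 g(b) = -sqrt(C1 + b^2)
 g(b) = sqrt(C1 + b^2)


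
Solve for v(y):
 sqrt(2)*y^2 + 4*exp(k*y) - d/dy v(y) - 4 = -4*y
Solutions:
 v(y) = C1 + sqrt(2)*y^3/3 + 2*y^2 - 4*y + 4*exp(k*y)/k


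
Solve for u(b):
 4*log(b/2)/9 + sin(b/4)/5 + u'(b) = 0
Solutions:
 u(b) = C1 - 4*b*log(b)/9 + 4*b*log(2)/9 + 4*b/9 + 4*cos(b/4)/5


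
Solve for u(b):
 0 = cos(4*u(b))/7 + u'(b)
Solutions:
 b/7 - log(sin(4*u(b)) - 1)/8 + log(sin(4*u(b)) + 1)/8 = C1


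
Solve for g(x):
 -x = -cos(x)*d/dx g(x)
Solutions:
 g(x) = C1 + Integral(x/cos(x), x)


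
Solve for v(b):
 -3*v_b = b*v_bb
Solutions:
 v(b) = C1 + C2/b^2


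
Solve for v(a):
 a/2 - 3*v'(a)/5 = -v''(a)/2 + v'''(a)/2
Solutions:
 v(a) = C1 + 5*a^2/12 + 25*a/36 + (C2*sin(sqrt(95)*a/10) + C3*cos(sqrt(95)*a/10))*exp(a/2)


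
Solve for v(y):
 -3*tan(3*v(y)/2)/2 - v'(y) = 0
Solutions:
 v(y) = -2*asin(C1*exp(-9*y/4))/3 + 2*pi/3
 v(y) = 2*asin(C1*exp(-9*y/4))/3


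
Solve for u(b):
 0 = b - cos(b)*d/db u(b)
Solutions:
 u(b) = C1 + Integral(b/cos(b), b)


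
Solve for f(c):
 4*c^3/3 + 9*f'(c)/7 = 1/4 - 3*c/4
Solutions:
 f(c) = C1 - 7*c^4/27 - 7*c^2/24 + 7*c/36


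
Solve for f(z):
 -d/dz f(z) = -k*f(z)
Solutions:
 f(z) = C1*exp(k*z)


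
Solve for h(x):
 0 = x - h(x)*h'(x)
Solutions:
 h(x) = -sqrt(C1 + x^2)
 h(x) = sqrt(C1 + x^2)


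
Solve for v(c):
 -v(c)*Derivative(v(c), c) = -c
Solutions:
 v(c) = -sqrt(C1 + c^2)
 v(c) = sqrt(C1 + c^2)


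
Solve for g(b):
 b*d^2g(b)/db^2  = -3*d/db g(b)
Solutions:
 g(b) = C1 + C2/b^2


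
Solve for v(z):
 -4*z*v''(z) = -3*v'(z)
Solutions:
 v(z) = C1 + C2*z^(7/4)


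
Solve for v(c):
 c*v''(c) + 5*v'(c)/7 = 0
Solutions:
 v(c) = C1 + C2*c^(2/7)


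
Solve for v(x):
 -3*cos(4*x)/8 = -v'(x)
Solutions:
 v(x) = C1 + 3*sin(4*x)/32


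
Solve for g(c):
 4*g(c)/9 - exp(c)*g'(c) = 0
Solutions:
 g(c) = C1*exp(-4*exp(-c)/9)


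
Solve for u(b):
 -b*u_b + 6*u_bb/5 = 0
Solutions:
 u(b) = C1 + C2*erfi(sqrt(15)*b/6)


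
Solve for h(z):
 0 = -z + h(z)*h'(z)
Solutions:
 h(z) = -sqrt(C1 + z^2)
 h(z) = sqrt(C1 + z^2)


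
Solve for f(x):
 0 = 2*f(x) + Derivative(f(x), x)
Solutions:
 f(x) = C1*exp(-2*x)


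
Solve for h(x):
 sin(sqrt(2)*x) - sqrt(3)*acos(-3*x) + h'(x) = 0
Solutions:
 h(x) = C1 + sqrt(3)*(x*acos(-3*x) + sqrt(1 - 9*x^2)/3) + sqrt(2)*cos(sqrt(2)*x)/2


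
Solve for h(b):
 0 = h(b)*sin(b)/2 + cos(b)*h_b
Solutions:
 h(b) = C1*sqrt(cos(b))


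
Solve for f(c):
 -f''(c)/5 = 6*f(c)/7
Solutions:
 f(c) = C1*sin(sqrt(210)*c/7) + C2*cos(sqrt(210)*c/7)


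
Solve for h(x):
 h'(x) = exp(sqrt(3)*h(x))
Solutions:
 h(x) = sqrt(3)*(2*log(-1/(C1 + x)) - log(3))/6


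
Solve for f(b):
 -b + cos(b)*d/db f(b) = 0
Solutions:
 f(b) = C1 + Integral(b/cos(b), b)


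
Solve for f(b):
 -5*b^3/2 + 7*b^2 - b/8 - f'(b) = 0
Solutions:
 f(b) = C1 - 5*b^4/8 + 7*b^3/3 - b^2/16


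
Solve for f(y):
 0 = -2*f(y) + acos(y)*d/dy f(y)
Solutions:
 f(y) = C1*exp(2*Integral(1/acos(y), y))


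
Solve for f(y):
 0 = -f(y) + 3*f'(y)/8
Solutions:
 f(y) = C1*exp(8*y/3)


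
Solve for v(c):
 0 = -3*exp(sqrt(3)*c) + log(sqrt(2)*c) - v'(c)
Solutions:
 v(c) = C1 + c*log(c) + c*(-1 + log(2)/2) - sqrt(3)*exp(sqrt(3)*c)


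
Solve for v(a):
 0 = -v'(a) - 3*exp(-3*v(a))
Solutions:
 v(a) = log(C1 - 9*a)/3
 v(a) = log((-3^(1/3) - 3^(5/6)*I)*(C1 - 3*a)^(1/3)/2)
 v(a) = log((-3^(1/3) + 3^(5/6)*I)*(C1 - 3*a)^(1/3)/2)


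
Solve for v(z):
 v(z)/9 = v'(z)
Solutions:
 v(z) = C1*exp(z/9)


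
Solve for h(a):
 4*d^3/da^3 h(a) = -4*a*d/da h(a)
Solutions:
 h(a) = C1 + Integral(C2*airyai(-a) + C3*airybi(-a), a)


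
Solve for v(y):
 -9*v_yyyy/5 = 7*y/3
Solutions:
 v(y) = C1 + C2*y + C3*y^2 + C4*y^3 - 7*y^5/648


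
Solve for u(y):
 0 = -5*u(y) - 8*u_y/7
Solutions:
 u(y) = C1*exp(-35*y/8)


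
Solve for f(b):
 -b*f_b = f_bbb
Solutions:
 f(b) = C1 + Integral(C2*airyai(-b) + C3*airybi(-b), b)


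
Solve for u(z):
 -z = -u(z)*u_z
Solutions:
 u(z) = -sqrt(C1 + z^2)
 u(z) = sqrt(C1 + z^2)


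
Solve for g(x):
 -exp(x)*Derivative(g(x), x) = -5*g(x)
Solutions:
 g(x) = C1*exp(-5*exp(-x))


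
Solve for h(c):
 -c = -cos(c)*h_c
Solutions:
 h(c) = C1 + Integral(c/cos(c), c)


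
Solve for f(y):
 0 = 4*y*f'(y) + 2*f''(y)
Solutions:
 f(y) = C1 + C2*erf(y)


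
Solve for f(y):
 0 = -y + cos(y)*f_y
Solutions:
 f(y) = C1 + Integral(y/cos(y), y)


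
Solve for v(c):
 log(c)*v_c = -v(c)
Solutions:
 v(c) = C1*exp(-li(c))


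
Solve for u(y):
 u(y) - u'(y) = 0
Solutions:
 u(y) = C1*exp(y)


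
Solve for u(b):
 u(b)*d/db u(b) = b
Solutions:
 u(b) = -sqrt(C1 + b^2)
 u(b) = sqrt(C1 + b^2)


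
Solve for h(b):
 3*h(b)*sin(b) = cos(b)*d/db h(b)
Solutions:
 h(b) = C1/cos(b)^3


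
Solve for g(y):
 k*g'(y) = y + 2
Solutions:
 g(y) = C1 + y^2/(2*k) + 2*y/k


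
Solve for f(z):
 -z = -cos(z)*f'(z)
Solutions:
 f(z) = C1 + Integral(z/cos(z), z)


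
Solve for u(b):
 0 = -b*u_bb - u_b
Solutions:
 u(b) = C1 + C2*log(b)


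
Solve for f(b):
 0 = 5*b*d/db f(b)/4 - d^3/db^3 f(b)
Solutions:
 f(b) = C1 + Integral(C2*airyai(10^(1/3)*b/2) + C3*airybi(10^(1/3)*b/2), b)


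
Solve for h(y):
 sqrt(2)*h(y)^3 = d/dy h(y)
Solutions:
 h(y) = -sqrt(2)*sqrt(-1/(C1 + sqrt(2)*y))/2
 h(y) = sqrt(2)*sqrt(-1/(C1 + sqrt(2)*y))/2


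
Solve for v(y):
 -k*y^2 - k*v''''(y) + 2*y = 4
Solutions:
 v(y) = C1 + C2*y + C3*y^2 + C4*y^3 - y^6/360 + y^5/(60*k) - y^4/(6*k)


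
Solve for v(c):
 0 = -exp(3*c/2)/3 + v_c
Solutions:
 v(c) = C1 + 2*exp(3*c/2)/9


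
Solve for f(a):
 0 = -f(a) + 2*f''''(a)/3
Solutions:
 f(a) = C1*exp(-2^(3/4)*3^(1/4)*a/2) + C2*exp(2^(3/4)*3^(1/4)*a/2) + C3*sin(2^(3/4)*3^(1/4)*a/2) + C4*cos(2^(3/4)*3^(1/4)*a/2)


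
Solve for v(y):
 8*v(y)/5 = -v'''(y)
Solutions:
 v(y) = C3*exp(-2*5^(2/3)*y/5) + (C1*sin(sqrt(3)*5^(2/3)*y/5) + C2*cos(sqrt(3)*5^(2/3)*y/5))*exp(5^(2/3)*y/5)


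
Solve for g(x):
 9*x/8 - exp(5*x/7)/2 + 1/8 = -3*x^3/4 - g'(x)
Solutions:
 g(x) = C1 - 3*x^4/16 - 9*x^2/16 - x/8 + 7*exp(5*x/7)/10


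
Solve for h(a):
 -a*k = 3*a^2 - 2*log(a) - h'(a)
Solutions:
 h(a) = C1 + a^3 + a^2*k/2 - 2*a*log(a) + 2*a


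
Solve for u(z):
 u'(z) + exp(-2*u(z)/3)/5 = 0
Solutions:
 u(z) = 3*log(-sqrt(C1 - z)) - 3*log(15) + 3*log(30)/2
 u(z) = 3*log(C1 - z)/2 - 3*log(15) + 3*log(30)/2


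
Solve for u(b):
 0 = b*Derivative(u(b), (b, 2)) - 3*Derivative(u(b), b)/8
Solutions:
 u(b) = C1 + C2*b^(11/8)


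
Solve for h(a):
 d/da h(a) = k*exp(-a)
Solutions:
 h(a) = C1 - k*exp(-a)


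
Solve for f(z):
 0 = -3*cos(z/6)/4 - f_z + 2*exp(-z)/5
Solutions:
 f(z) = C1 - 9*sin(z/6)/2 - 2*exp(-z)/5


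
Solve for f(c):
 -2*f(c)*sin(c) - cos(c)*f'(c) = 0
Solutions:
 f(c) = C1*cos(c)^2


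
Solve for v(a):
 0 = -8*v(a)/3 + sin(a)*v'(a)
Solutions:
 v(a) = C1*(cos(a) - 1)^(4/3)/(cos(a) + 1)^(4/3)


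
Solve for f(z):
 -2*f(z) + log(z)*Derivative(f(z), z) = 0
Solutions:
 f(z) = C1*exp(2*li(z))


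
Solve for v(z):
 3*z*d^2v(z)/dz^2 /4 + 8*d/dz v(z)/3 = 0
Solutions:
 v(z) = C1 + C2/z^(23/9)


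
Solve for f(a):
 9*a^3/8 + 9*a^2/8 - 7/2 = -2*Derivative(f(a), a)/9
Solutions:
 f(a) = C1 - 81*a^4/64 - 27*a^3/16 + 63*a/4


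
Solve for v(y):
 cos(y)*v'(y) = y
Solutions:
 v(y) = C1 + Integral(y/cos(y), y)


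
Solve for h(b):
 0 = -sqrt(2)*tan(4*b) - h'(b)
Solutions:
 h(b) = C1 + sqrt(2)*log(cos(4*b))/4


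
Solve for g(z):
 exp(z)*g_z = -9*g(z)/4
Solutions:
 g(z) = C1*exp(9*exp(-z)/4)


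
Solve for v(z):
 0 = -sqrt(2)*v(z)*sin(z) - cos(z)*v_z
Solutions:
 v(z) = C1*cos(z)^(sqrt(2))


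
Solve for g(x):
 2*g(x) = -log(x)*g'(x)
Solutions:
 g(x) = C1*exp(-2*li(x))


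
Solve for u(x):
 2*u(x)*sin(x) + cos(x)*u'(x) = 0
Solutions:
 u(x) = C1*cos(x)^2


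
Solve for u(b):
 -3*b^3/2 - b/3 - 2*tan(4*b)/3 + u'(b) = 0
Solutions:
 u(b) = C1 + 3*b^4/8 + b^2/6 - log(cos(4*b))/6


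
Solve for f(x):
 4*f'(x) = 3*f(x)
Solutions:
 f(x) = C1*exp(3*x/4)


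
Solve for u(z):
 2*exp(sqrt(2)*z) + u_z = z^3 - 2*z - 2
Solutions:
 u(z) = C1 + z^4/4 - z^2 - 2*z - sqrt(2)*exp(sqrt(2)*z)


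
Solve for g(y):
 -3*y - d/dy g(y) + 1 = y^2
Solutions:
 g(y) = C1 - y^3/3 - 3*y^2/2 + y


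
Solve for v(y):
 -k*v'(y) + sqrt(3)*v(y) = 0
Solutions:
 v(y) = C1*exp(sqrt(3)*y/k)


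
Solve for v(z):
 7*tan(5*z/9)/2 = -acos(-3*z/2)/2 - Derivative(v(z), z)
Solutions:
 v(z) = C1 - z*acos(-3*z/2)/2 - sqrt(4 - 9*z^2)/6 + 63*log(cos(5*z/9))/10


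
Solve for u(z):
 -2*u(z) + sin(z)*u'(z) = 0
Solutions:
 u(z) = C1*(cos(z) - 1)/(cos(z) + 1)


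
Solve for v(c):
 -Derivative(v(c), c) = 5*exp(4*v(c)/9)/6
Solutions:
 v(c) = 9*log(-(1/(C1 + 10*c))^(1/4)) + 27*log(3)/4
 v(c) = 9*log(1/(C1 + 10*c))/4 + 27*log(3)/4
 v(c) = 9*log(-I*(1/(C1 + 10*c))^(1/4)) + 27*log(3)/4
 v(c) = 9*log(I*(1/(C1 + 10*c))^(1/4)) + 27*log(3)/4


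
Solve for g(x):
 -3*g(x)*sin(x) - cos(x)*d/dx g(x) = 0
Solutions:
 g(x) = C1*cos(x)^3


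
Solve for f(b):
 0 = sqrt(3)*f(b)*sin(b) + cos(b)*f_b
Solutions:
 f(b) = C1*cos(b)^(sqrt(3))


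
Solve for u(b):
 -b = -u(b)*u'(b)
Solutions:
 u(b) = -sqrt(C1 + b^2)
 u(b) = sqrt(C1 + b^2)


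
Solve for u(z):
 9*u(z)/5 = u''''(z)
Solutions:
 u(z) = C1*exp(-sqrt(3)*5^(3/4)*z/5) + C2*exp(sqrt(3)*5^(3/4)*z/5) + C3*sin(sqrt(3)*5^(3/4)*z/5) + C4*cos(sqrt(3)*5^(3/4)*z/5)


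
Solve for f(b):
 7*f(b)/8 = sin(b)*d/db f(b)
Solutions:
 f(b) = C1*(cos(b) - 1)^(7/16)/(cos(b) + 1)^(7/16)


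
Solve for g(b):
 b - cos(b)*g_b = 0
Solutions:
 g(b) = C1 + Integral(b/cos(b), b)


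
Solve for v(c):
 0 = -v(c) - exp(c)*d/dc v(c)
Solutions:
 v(c) = C1*exp(exp(-c))


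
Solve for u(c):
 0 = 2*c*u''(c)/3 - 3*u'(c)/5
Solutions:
 u(c) = C1 + C2*c^(19/10)


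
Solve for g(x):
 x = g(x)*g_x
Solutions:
 g(x) = -sqrt(C1 + x^2)
 g(x) = sqrt(C1 + x^2)


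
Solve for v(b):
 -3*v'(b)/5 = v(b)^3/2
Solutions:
 v(b) = -sqrt(3)*sqrt(-1/(C1 - 5*b))
 v(b) = sqrt(3)*sqrt(-1/(C1 - 5*b))


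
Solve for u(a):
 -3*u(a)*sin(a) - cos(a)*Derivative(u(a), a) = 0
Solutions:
 u(a) = C1*cos(a)^3


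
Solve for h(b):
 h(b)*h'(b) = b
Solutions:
 h(b) = -sqrt(C1 + b^2)
 h(b) = sqrt(C1 + b^2)


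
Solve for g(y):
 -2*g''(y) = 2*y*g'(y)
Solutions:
 g(y) = C1 + C2*erf(sqrt(2)*y/2)


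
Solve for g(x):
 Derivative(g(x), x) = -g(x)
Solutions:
 g(x) = C1*exp(-x)


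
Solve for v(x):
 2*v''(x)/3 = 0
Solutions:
 v(x) = C1 + C2*x


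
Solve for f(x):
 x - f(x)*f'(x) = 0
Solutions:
 f(x) = -sqrt(C1 + x^2)
 f(x) = sqrt(C1 + x^2)


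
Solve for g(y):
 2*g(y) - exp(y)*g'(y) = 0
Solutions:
 g(y) = C1*exp(-2*exp(-y))


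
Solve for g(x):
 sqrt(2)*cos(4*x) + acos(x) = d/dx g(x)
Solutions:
 g(x) = C1 + x*acos(x) - sqrt(1 - x^2) + sqrt(2)*sin(4*x)/4


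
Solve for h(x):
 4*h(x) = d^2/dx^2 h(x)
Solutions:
 h(x) = C1*exp(-2*x) + C2*exp(2*x)


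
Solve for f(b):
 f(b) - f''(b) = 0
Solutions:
 f(b) = C1*exp(-b) + C2*exp(b)


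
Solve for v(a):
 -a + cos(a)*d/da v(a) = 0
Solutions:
 v(a) = C1 + Integral(a/cos(a), a)


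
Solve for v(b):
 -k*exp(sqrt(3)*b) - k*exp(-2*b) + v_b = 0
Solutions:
 v(b) = C1 + sqrt(3)*k*exp(sqrt(3)*b)/3 - k*exp(-2*b)/2


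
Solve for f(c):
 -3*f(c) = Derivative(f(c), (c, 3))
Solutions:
 f(c) = C3*exp(-3^(1/3)*c) + (C1*sin(3^(5/6)*c/2) + C2*cos(3^(5/6)*c/2))*exp(3^(1/3)*c/2)


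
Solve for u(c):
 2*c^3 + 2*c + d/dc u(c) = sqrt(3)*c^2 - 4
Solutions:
 u(c) = C1 - c^4/2 + sqrt(3)*c^3/3 - c^2 - 4*c


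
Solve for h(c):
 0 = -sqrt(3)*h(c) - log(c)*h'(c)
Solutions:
 h(c) = C1*exp(-sqrt(3)*li(c))


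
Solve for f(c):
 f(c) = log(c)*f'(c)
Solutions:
 f(c) = C1*exp(li(c))


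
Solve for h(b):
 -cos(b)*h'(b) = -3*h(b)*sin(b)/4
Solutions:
 h(b) = C1/cos(b)^(3/4)


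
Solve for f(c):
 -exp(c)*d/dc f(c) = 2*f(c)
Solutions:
 f(c) = C1*exp(2*exp(-c))


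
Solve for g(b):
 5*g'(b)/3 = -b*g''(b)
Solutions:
 g(b) = C1 + C2/b^(2/3)


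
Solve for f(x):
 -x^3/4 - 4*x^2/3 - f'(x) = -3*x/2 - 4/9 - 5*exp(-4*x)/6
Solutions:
 f(x) = C1 - x^4/16 - 4*x^3/9 + 3*x^2/4 + 4*x/9 - 5*exp(-4*x)/24


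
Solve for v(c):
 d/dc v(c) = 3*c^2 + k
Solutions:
 v(c) = C1 + c^3 + c*k


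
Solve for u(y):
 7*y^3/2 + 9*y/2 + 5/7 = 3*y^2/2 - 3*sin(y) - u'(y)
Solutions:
 u(y) = C1 - 7*y^4/8 + y^3/2 - 9*y^2/4 - 5*y/7 + 3*cos(y)


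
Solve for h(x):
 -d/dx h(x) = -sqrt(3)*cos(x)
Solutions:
 h(x) = C1 + sqrt(3)*sin(x)


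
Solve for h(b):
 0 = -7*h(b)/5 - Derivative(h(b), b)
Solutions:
 h(b) = C1*exp(-7*b/5)


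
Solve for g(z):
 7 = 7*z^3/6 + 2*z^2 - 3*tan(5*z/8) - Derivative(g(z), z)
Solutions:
 g(z) = C1 + 7*z^4/24 + 2*z^3/3 - 7*z + 24*log(cos(5*z/8))/5


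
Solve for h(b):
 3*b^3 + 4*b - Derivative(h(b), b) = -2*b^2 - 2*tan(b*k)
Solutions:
 h(b) = C1 + 3*b^4/4 + 2*b^3/3 + 2*b^2 + 2*Piecewise((-log(cos(b*k))/k, Ne(k, 0)), (0, True))


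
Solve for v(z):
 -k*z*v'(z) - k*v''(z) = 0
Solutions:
 v(z) = C1 + C2*erf(sqrt(2)*z/2)


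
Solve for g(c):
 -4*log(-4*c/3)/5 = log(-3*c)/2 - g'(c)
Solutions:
 g(c) = C1 + 13*c*log(-c)/10 + c*(-13 - 3*log(3) + 16*log(2))/10


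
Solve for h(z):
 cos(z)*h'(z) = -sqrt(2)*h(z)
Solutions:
 h(z) = C1*(sin(z) - 1)^(sqrt(2)/2)/(sin(z) + 1)^(sqrt(2)/2)


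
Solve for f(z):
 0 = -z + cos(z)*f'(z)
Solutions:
 f(z) = C1 + Integral(z/cos(z), z)


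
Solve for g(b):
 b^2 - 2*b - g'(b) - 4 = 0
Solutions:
 g(b) = C1 + b^3/3 - b^2 - 4*b


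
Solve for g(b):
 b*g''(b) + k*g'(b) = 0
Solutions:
 g(b) = C1 + b^(1 - re(k))*(C2*sin(log(b)*Abs(im(k))) + C3*cos(log(b)*im(k)))


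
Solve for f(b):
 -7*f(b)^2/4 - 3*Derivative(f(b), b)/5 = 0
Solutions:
 f(b) = 12/(C1 + 35*b)


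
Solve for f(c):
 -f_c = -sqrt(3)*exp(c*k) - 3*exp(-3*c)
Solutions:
 f(c) = C1 - exp(-3*c) + sqrt(3)*exp(c*k)/k


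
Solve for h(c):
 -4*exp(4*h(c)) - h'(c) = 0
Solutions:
 h(c) = log(-I*(1/(C1 + 16*c))^(1/4))
 h(c) = log(I*(1/(C1 + 16*c))^(1/4))
 h(c) = log(-(1/(C1 + 16*c))^(1/4))
 h(c) = log(1/(C1 + 16*c))/4


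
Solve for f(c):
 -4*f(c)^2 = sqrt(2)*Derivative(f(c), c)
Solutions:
 f(c) = 1/(C1 + 2*sqrt(2)*c)


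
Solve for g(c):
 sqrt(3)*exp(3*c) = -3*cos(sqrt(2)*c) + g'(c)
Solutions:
 g(c) = C1 + sqrt(3)*exp(3*c)/3 + 3*sqrt(2)*sin(sqrt(2)*c)/2


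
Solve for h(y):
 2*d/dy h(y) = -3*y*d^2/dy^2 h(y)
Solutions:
 h(y) = C1 + C2*y^(1/3)


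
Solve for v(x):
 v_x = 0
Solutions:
 v(x) = C1


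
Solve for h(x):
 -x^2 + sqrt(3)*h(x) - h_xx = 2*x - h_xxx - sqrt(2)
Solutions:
 h(x) = C1*exp(x*((-1 + sqrt(-4 + (-2 + 27*sqrt(3))^2)/2 + 27*sqrt(3)/2)^(-1/3) + 2 + (-1 + sqrt(-4 + (-2 + 27*sqrt(3))^2)/2 + 27*sqrt(3)/2)^(1/3))/6)*sin(sqrt(3)*x*(-(-1 + sqrt(-4 + (-2 + 27*sqrt(3))^2)/2 + 27*sqrt(3)/2)^(1/3) + (-1 + sqrt(-4 + (-2 + 27*sqrt(3))^2)/2 + 27*sqrt(3)/2)^(-1/3))/6) + C2*exp(x*((-1 + sqrt(-4 + (-2 + 27*sqrt(3))^2)/2 + 27*sqrt(3)/2)^(-1/3) + 2 + (-1 + sqrt(-4 + (-2 + 27*sqrt(3))^2)/2 + 27*sqrt(3)/2)^(1/3))/6)*cos(sqrt(3)*x*(-(-1 + sqrt(-4 + (-2 + 27*sqrt(3))^2)/2 + 27*sqrt(3)/2)^(1/3) + (-1 + sqrt(-4 + (-2 + 27*sqrt(3))^2)/2 + 27*sqrt(3)/2)^(-1/3))/6) + C3*exp(x*(-(-1 + sqrt(-4 + (-2 + 27*sqrt(3))^2)/2 + 27*sqrt(3)/2)^(1/3) - 1/(-1 + sqrt(-4 + (-2 + 27*sqrt(3))^2)/2 + 27*sqrt(3)/2)^(1/3) + 1)/3) + sqrt(3)*x^2/3 + 2*sqrt(3)*x/3 - sqrt(6)/3 + 2/3


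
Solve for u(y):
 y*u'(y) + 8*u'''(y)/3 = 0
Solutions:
 u(y) = C1 + Integral(C2*airyai(-3^(1/3)*y/2) + C3*airybi(-3^(1/3)*y/2), y)


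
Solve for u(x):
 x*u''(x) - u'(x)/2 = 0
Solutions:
 u(x) = C1 + C2*x^(3/2)


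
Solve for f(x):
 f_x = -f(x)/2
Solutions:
 f(x) = C1*exp(-x/2)


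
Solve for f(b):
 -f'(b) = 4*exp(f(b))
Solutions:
 f(b) = log(1/(C1 + 4*b))


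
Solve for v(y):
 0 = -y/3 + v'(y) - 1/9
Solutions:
 v(y) = C1 + y^2/6 + y/9


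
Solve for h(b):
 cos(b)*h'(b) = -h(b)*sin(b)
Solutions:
 h(b) = C1*cos(b)


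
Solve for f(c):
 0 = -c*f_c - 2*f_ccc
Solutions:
 f(c) = C1 + Integral(C2*airyai(-2^(2/3)*c/2) + C3*airybi(-2^(2/3)*c/2), c)


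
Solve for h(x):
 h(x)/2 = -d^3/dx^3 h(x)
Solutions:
 h(x) = C3*exp(-2^(2/3)*x/2) + (C1*sin(2^(2/3)*sqrt(3)*x/4) + C2*cos(2^(2/3)*sqrt(3)*x/4))*exp(2^(2/3)*x/4)


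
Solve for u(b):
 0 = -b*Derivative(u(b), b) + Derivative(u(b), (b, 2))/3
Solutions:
 u(b) = C1 + C2*erfi(sqrt(6)*b/2)


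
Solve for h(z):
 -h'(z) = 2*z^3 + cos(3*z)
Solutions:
 h(z) = C1 - z^4/2 - sin(3*z)/3


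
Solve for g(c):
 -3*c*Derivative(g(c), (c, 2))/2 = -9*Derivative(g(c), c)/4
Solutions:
 g(c) = C1 + C2*c^(5/2)


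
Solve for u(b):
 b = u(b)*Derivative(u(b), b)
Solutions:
 u(b) = -sqrt(C1 + b^2)
 u(b) = sqrt(C1 + b^2)


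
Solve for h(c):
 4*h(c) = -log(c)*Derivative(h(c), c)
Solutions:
 h(c) = C1*exp(-4*li(c))


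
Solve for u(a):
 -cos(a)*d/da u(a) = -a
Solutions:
 u(a) = C1 + Integral(a/cos(a), a)


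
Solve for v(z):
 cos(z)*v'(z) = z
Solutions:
 v(z) = C1 + Integral(z/cos(z), z)


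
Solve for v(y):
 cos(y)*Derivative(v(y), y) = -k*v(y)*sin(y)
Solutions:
 v(y) = C1*exp(k*log(cos(y)))


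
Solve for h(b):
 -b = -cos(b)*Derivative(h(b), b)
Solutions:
 h(b) = C1 + Integral(b/cos(b), b)


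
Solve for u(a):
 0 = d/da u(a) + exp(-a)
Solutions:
 u(a) = C1 + exp(-a)


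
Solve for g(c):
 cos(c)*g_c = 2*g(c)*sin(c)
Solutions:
 g(c) = C1/cos(c)^2


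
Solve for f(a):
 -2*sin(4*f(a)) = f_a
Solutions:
 f(a) = -acos((-C1 - exp(16*a))/(C1 - exp(16*a)))/4 + pi/2
 f(a) = acos((-C1 - exp(16*a))/(C1 - exp(16*a)))/4


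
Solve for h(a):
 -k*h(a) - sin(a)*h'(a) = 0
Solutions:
 h(a) = C1*exp(k*(-log(cos(a) - 1) + log(cos(a) + 1))/2)


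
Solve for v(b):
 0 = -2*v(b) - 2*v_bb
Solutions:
 v(b) = C1*sin(b) + C2*cos(b)


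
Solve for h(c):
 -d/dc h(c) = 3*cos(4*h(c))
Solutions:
 h(c) = -asin((C1 + exp(24*c))/(C1 - exp(24*c)))/4 + pi/4
 h(c) = asin((C1 + exp(24*c))/(C1 - exp(24*c)))/4


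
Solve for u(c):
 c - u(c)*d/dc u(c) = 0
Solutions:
 u(c) = -sqrt(C1 + c^2)
 u(c) = sqrt(C1 + c^2)


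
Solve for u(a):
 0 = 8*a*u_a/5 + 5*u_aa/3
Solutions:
 u(a) = C1 + C2*erf(2*sqrt(3)*a/5)


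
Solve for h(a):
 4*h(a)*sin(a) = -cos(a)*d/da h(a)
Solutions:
 h(a) = C1*cos(a)^4


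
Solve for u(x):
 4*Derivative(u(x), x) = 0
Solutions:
 u(x) = C1


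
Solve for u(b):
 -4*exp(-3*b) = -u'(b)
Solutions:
 u(b) = C1 - 4*exp(-3*b)/3


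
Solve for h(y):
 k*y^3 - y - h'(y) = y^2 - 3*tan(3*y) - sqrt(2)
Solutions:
 h(y) = C1 + k*y^4/4 - y^3/3 - y^2/2 + sqrt(2)*y - log(cos(3*y))


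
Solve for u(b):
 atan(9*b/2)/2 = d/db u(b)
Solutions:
 u(b) = C1 + b*atan(9*b/2)/2 - log(81*b^2 + 4)/18


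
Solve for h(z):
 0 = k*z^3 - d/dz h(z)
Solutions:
 h(z) = C1 + k*z^4/4


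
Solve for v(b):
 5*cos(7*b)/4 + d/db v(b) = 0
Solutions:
 v(b) = C1 - 5*sin(7*b)/28


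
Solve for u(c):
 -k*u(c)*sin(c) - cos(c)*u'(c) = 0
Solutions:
 u(c) = C1*exp(k*log(cos(c)))


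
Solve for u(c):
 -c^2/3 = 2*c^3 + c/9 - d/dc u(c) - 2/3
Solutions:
 u(c) = C1 + c^4/2 + c^3/9 + c^2/18 - 2*c/3


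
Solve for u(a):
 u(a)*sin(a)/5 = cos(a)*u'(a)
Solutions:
 u(a) = C1/cos(a)^(1/5)


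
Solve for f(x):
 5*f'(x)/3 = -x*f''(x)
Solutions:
 f(x) = C1 + C2/x^(2/3)


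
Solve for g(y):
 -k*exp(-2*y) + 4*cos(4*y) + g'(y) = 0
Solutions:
 g(y) = C1 - k*exp(-2*y)/2 - sin(4*y)


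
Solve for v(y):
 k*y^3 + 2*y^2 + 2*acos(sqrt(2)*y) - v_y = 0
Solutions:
 v(y) = C1 + k*y^4/4 + 2*y^3/3 + 2*y*acos(sqrt(2)*y) - sqrt(2)*sqrt(1 - 2*y^2)


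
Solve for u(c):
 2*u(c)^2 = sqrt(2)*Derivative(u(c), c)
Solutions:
 u(c) = -1/(C1 + sqrt(2)*c)


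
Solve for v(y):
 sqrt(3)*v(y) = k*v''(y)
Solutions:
 v(y) = C1*exp(-3^(1/4)*y*sqrt(1/k)) + C2*exp(3^(1/4)*y*sqrt(1/k))


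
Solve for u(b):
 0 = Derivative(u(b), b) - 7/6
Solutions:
 u(b) = C1 + 7*b/6


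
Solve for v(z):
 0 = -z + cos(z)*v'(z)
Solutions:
 v(z) = C1 + Integral(z/cos(z), z)


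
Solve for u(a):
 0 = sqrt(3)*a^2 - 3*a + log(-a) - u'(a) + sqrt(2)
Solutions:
 u(a) = C1 + sqrt(3)*a^3/3 - 3*a^2/2 + a*log(-a) + a*(-1 + sqrt(2))


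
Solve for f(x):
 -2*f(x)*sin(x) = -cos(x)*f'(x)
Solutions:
 f(x) = C1/cos(x)^2


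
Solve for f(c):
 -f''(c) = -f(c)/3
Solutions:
 f(c) = C1*exp(-sqrt(3)*c/3) + C2*exp(sqrt(3)*c/3)


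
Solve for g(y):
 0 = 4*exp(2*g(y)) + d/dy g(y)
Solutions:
 g(y) = log(-sqrt(-1/(C1 - 4*y))) - log(2)/2
 g(y) = log(-1/(C1 - 4*y))/2 - log(2)/2


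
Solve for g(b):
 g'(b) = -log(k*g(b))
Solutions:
 li(k*g(b))/k = C1 - b


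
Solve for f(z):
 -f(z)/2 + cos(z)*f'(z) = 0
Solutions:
 f(z) = C1*(sin(z) + 1)^(1/4)/(sin(z) - 1)^(1/4)


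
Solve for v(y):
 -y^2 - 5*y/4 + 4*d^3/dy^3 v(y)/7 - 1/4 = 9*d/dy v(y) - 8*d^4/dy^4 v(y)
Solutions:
 v(y) = C1 + C2*exp(-y*(2*2^(1/3)/(63*sqrt(1750245) + 83347)^(1/3) + 4 + 2^(2/3)*(63*sqrt(1750245) + 83347)^(1/3))/168)*sin(2^(1/3)*sqrt(3)*y*(-2^(1/3)*(63*sqrt(1750245) + 83347)^(1/3) + 2/(63*sqrt(1750245) + 83347)^(1/3))/168) + C3*exp(-y*(2*2^(1/3)/(63*sqrt(1750245) + 83347)^(1/3) + 4 + 2^(2/3)*(63*sqrt(1750245) + 83347)^(1/3))/168)*cos(2^(1/3)*sqrt(3)*y*(-2^(1/3)*(63*sqrt(1750245) + 83347)^(1/3) + 2/(63*sqrt(1750245) + 83347)^(1/3))/168) + C4*exp(y*(-2 + 2*2^(1/3)/(63*sqrt(1750245) + 83347)^(1/3) + 2^(2/3)*(63*sqrt(1750245) + 83347)^(1/3))/84) - y^3/27 - 5*y^2/72 - 95*y/2268


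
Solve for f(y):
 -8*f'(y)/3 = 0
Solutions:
 f(y) = C1


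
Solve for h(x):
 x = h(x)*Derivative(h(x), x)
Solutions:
 h(x) = -sqrt(C1 + x^2)
 h(x) = sqrt(C1 + x^2)


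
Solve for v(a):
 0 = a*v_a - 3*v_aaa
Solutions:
 v(a) = C1 + Integral(C2*airyai(3^(2/3)*a/3) + C3*airybi(3^(2/3)*a/3), a)


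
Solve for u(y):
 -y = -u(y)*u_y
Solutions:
 u(y) = -sqrt(C1 + y^2)
 u(y) = sqrt(C1 + y^2)


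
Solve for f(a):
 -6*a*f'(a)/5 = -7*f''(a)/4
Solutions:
 f(a) = C1 + C2*erfi(2*sqrt(105)*a/35)


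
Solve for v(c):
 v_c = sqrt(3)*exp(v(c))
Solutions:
 v(c) = log(-1/(C1 + sqrt(3)*c))


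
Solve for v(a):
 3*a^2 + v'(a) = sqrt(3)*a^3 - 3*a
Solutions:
 v(a) = C1 + sqrt(3)*a^4/4 - a^3 - 3*a^2/2


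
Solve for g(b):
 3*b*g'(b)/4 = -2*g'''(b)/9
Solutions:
 g(b) = C1 + Integral(C2*airyai(-3*b/2) + C3*airybi(-3*b/2), b)


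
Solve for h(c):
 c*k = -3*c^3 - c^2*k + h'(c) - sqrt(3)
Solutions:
 h(c) = C1 + 3*c^4/4 + c^3*k/3 + c^2*k/2 + sqrt(3)*c


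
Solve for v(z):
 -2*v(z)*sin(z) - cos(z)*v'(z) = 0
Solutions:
 v(z) = C1*cos(z)^2


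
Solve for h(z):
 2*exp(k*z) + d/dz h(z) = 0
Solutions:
 h(z) = C1 - 2*exp(k*z)/k


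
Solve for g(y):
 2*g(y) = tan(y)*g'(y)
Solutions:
 g(y) = C1*sin(y)^2


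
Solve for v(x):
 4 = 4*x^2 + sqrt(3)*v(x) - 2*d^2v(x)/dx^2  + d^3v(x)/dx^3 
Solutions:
 v(x) = C1*exp(x*(4/(-8 + sqrt(-256 + (-16 + 27*sqrt(3))^2)/2 + 27*sqrt(3)/2)^(1/3) + (-8 + sqrt(-256 + (-16 + 27*sqrt(3))^2)/2 + 27*sqrt(3)/2)^(1/3) + 4)/6)*sin(sqrt(3)*x*(-(-8 + sqrt(-256 + (-16 + 27*sqrt(3))^2)/2 + 27*sqrt(3)/2)^(1/3) + 4/(-8 + sqrt(-256 + (-16 + 27*sqrt(3))^2)/2 + 27*sqrt(3)/2)^(1/3))/6) + C2*exp(x*(4/(-8 + sqrt(-256 + (-16 + 27*sqrt(3))^2)/2 + 27*sqrt(3)/2)^(1/3) + (-8 + sqrt(-256 + (-16 + 27*sqrt(3))^2)/2 + 27*sqrt(3)/2)^(1/3) + 4)/6)*cos(sqrt(3)*x*(-(-8 + sqrt(-256 + (-16 + 27*sqrt(3))^2)/2 + 27*sqrt(3)/2)^(1/3) + 4/(-8 + sqrt(-256 + (-16 + 27*sqrt(3))^2)/2 + 27*sqrt(3)/2)^(1/3))/6) + C3*exp(x*(-(-8 + sqrt(-256 + (-16 + 27*sqrt(3))^2)/2 + 27*sqrt(3)/2)^(1/3) - 4/(-8 + sqrt(-256 + (-16 + 27*sqrt(3))^2)/2 + 27*sqrt(3)/2)^(1/3) + 2)/3) - 4*sqrt(3)*x^2/3 - 16/3 + 4*sqrt(3)/3


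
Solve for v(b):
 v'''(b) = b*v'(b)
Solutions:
 v(b) = C1 + Integral(C2*airyai(b) + C3*airybi(b), b)


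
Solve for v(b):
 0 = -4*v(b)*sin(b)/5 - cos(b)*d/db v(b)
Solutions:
 v(b) = C1*cos(b)^(4/5)


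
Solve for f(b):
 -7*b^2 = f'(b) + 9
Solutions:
 f(b) = C1 - 7*b^3/3 - 9*b


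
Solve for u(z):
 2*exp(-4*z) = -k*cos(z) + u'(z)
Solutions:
 u(z) = C1 + k*sin(z) - exp(-4*z)/2


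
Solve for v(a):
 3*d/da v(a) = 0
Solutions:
 v(a) = C1


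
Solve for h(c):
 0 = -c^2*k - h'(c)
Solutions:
 h(c) = C1 - c^3*k/3


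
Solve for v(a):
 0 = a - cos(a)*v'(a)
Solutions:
 v(a) = C1 + Integral(a/cos(a), a)


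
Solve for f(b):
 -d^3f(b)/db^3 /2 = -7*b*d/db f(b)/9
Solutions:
 f(b) = C1 + Integral(C2*airyai(42^(1/3)*b/3) + C3*airybi(42^(1/3)*b/3), b)


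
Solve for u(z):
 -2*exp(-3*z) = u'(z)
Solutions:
 u(z) = C1 + 2*exp(-3*z)/3


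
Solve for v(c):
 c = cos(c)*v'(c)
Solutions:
 v(c) = C1 + Integral(c/cos(c), c)


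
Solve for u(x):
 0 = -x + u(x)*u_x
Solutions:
 u(x) = -sqrt(C1 + x^2)
 u(x) = sqrt(C1 + x^2)


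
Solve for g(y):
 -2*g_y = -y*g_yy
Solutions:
 g(y) = C1 + C2*y^3


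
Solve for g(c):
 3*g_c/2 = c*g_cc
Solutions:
 g(c) = C1 + C2*c^(5/2)


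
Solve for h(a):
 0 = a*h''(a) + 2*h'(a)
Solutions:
 h(a) = C1 + C2/a


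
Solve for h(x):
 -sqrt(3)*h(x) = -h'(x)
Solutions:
 h(x) = C1*exp(sqrt(3)*x)


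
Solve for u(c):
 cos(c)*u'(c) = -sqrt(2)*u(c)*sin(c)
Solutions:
 u(c) = C1*cos(c)^(sqrt(2))


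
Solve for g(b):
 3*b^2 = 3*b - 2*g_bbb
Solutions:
 g(b) = C1 + C2*b + C3*b^2 - b^5/40 + b^4/16


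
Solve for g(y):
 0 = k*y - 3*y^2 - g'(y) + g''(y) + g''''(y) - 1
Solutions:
 g(y) = C1 + C2*exp(-y*(-2*18^(1/3)/(9 + sqrt(93))^(1/3) + 12^(1/3)*(9 + sqrt(93))^(1/3))/12)*sin(2^(1/3)*3^(1/6)*y*(6/(9 + sqrt(93))^(1/3) + 2^(1/3)*3^(2/3)*(9 + sqrt(93))^(1/3))/12) + C3*exp(-y*(-2*18^(1/3)/(9 + sqrt(93))^(1/3) + 12^(1/3)*(9 + sqrt(93))^(1/3))/12)*cos(2^(1/3)*3^(1/6)*y*(6/(9 + sqrt(93))^(1/3) + 2^(1/3)*3^(2/3)*(9 + sqrt(93))^(1/3))/12) + C4*exp(y*(-2*18^(1/3)/(9 + sqrt(93))^(1/3) + 12^(1/3)*(9 + sqrt(93))^(1/3))/6) + k*y^2/2 + k*y - y^3 - 3*y^2 - 7*y


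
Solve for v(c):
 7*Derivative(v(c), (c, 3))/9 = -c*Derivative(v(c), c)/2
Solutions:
 v(c) = C1 + Integral(C2*airyai(-42^(2/3)*c/14) + C3*airybi(-42^(2/3)*c/14), c)


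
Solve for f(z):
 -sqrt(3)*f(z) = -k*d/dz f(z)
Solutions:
 f(z) = C1*exp(sqrt(3)*z/k)


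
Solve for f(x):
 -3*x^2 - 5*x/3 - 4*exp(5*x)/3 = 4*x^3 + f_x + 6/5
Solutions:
 f(x) = C1 - x^4 - x^3 - 5*x^2/6 - 6*x/5 - 4*exp(5*x)/15


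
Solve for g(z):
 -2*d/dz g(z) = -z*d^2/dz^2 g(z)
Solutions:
 g(z) = C1 + C2*z^3


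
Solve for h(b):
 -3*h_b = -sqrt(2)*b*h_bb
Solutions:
 h(b) = C1 + C2*b^(1 + 3*sqrt(2)/2)


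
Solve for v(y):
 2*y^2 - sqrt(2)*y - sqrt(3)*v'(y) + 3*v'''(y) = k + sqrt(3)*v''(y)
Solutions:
 v(y) = C1 + C2*exp(sqrt(3)*y*(1 - sqrt(1 + 4*sqrt(3)))/6) + C3*exp(sqrt(3)*y*(1 + sqrt(1 + 4*sqrt(3)))/6) - sqrt(3)*k*y/3 + 2*sqrt(3)*y^3/9 - 2*sqrt(3)*y^2/3 - sqrt(6)*y^2/6 + sqrt(6)*y/3 + 4*sqrt(3)*y/3 + 4*y


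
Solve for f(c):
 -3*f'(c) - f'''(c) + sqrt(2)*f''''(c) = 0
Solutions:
 f(c) = C1 + C2*exp(c*(-2^(1/3)*(9*sqrt(166) + 82*sqrt(2))^(1/3) - 2^(2/3)/(9*sqrt(166) + 82*sqrt(2))^(1/3) + 2*sqrt(2))/12)*sin(2^(1/3)*sqrt(3)*c*(-(9*sqrt(166) + 82*sqrt(2))^(1/3) + 2^(1/3)/(9*sqrt(166) + 82*sqrt(2))^(1/3))/12) + C3*exp(c*(-2^(1/3)*(9*sqrt(166) + 82*sqrt(2))^(1/3) - 2^(2/3)/(9*sqrt(166) + 82*sqrt(2))^(1/3) + 2*sqrt(2))/12)*cos(2^(1/3)*sqrt(3)*c*(-(9*sqrt(166) + 82*sqrt(2))^(1/3) + 2^(1/3)/(9*sqrt(166) + 82*sqrt(2))^(1/3))/12) + C4*exp(c*(2^(2/3)/(9*sqrt(166) + 82*sqrt(2))^(1/3) + sqrt(2) + 2^(1/3)*(9*sqrt(166) + 82*sqrt(2))^(1/3))/6)


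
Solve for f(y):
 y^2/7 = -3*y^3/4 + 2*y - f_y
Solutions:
 f(y) = C1 - 3*y^4/16 - y^3/21 + y^2


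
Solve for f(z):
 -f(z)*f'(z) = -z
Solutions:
 f(z) = -sqrt(C1 + z^2)
 f(z) = sqrt(C1 + z^2)


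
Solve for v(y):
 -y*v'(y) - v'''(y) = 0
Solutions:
 v(y) = C1 + Integral(C2*airyai(-y) + C3*airybi(-y), y)


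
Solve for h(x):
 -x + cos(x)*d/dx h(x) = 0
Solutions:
 h(x) = C1 + Integral(x/cos(x), x)


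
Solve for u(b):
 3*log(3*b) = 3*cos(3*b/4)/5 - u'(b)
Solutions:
 u(b) = C1 - 3*b*log(b) - 3*b*log(3) + 3*b + 4*sin(3*b/4)/5


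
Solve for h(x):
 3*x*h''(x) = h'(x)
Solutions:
 h(x) = C1 + C2*x^(4/3)


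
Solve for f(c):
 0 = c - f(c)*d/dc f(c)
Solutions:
 f(c) = -sqrt(C1 + c^2)
 f(c) = sqrt(C1 + c^2)


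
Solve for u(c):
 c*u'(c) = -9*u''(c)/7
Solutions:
 u(c) = C1 + C2*erf(sqrt(14)*c/6)


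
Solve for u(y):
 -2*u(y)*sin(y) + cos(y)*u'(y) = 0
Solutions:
 u(y) = C1/cos(y)^2
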